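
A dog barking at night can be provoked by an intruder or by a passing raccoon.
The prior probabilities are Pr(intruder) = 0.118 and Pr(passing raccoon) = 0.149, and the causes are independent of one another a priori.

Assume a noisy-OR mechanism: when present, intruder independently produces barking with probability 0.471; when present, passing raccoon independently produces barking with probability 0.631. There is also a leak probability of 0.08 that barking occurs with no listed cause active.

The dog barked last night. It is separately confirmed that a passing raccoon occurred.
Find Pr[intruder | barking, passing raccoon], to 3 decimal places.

Under noisy-OR, P(barking | causes) = 1 − (1−0.08)·∏(1−qᵢ) over the active causes.
By total probability over both values of intruder:
  P(barking | passing raccoon) = 0.66052×0.882 + 0.820415×0.118
        = 0.582579 + 0.096809 = 0.679388
Keeping only the intruder-present terms gives 0.096809, so
  P(intruder | barking, passing raccoon) = 0.096809 / 0.679388 ≈ 0.142

Pr[intruder | barking, passing raccoon] ≈ 0.142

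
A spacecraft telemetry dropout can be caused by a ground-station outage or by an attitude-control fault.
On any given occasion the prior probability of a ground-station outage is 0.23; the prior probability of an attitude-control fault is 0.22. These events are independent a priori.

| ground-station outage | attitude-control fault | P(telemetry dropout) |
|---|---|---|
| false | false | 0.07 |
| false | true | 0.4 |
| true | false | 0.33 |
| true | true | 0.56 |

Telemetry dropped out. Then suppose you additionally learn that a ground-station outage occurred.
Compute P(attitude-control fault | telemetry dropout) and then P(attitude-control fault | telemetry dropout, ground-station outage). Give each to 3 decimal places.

P(attitude-control fault | telemetry dropout) ≈ 0.487; P(attitude-control fault | telemetry dropout, ground-station outage) ≈ 0.324

Numerator (weight on configurations with attitude-control fault): 0.067760 + 0.028336 = 0.096096
Normalizer over all consistent configurations: 0.07×0.77×0.78 + 0.4×0.77×0.22 + 0.33×0.23×0.78 + 0.56×0.23×0.22 = 0.197340
P(attitude-control fault | telemetry dropout) = 0.096096/0.197340 ≈ 0.487

Now also conditioning on ground-station outage=true:
P(telemetry dropout | ground-station outage) = 0.33×0.78 + 0.56×0.22 = 0.257400 + 0.123200 = 0.380600
Of this, 0.123200 comes from 0.56×0.22 (the attitude-control fault=true cases).
P(attitude-control fault | telemetry dropout, ground-station outage) = 0.123200 / 0.380600 ≈ 0.324
The drop from 0.487 to 0.324 is the explaining-away (discounting) effect.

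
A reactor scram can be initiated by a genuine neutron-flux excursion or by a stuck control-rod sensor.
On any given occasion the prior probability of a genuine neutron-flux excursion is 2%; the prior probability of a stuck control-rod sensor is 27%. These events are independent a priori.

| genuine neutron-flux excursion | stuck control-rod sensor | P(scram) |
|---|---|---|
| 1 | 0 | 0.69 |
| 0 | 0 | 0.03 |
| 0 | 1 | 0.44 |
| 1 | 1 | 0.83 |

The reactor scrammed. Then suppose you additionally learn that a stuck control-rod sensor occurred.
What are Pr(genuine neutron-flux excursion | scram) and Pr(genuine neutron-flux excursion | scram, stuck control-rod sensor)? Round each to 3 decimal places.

Sum P(scram|·) weighted by the priors over the 4 (genuine neutron-flux excursion, stuck control-rod sensor) configurations:
  P(scram) = 0.03×0.98×0.73 + 0.44×0.98×0.27 + 0.69×0.02×0.73 + 0.83×0.02×0.27
        = 0.021462 + 0.116424 + 0.010074 + 0.004482 = 0.152442
The terms with genuine neutron-flux excursion present sum to 0.014556, so
  P(genuine neutron-flux excursion | scram) = 0.014556 / 0.152442 ≈ 0.095

Now also conditioning on stuck control-rod sensor=true:
By total probability over both values of genuine neutron-flux excursion:
  P(scram | stuck control-rod sensor) = 0.44×0.98 + 0.83×0.02
        = 0.431200 + 0.016600 = 0.447800
The terms with genuine neutron-flux excursion present sum to 0.016600, so
  P(genuine neutron-flux excursion | scram, stuck control-rod sensor) = 0.016600 / 0.447800 ≈ 0.037
The drop from 0.095 to 0.037 is the explaining-away (discounting) effect.

Pr(genuine neutron-flux excursion | scram) ≈ 0.095; Pr(genuine neutron-flux excursion | scram, stuck control-rod sensor) ≈ 0.037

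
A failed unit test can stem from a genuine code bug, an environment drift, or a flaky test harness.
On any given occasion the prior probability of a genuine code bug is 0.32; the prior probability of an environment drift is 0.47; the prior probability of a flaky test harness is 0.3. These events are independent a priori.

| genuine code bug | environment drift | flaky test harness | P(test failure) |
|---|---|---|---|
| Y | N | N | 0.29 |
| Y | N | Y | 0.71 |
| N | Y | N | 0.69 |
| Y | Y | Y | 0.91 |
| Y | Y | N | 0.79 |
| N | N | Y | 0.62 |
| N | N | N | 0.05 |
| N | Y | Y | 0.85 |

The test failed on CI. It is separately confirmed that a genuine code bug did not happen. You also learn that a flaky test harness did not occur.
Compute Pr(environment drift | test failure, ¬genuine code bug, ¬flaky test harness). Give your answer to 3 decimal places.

Pr(environment drift | test failure, ¬genuine code bug, ¬flaky test harness) ≈ 0.924

P(test failure | ¬genuine code bug, ¬flaky test harness) = 0.05*0.53 + 0.69*0.47 = 0.026500 + 0.324300 = 0.350800
Of this, 0.324300 comes from 0.69*0.47 (the environment drift=true cases).
P(environment drift | test failure, ¬genuine code bug, ¬flaky test harness) = 0.324300 / 0.350800 ≈ 0.924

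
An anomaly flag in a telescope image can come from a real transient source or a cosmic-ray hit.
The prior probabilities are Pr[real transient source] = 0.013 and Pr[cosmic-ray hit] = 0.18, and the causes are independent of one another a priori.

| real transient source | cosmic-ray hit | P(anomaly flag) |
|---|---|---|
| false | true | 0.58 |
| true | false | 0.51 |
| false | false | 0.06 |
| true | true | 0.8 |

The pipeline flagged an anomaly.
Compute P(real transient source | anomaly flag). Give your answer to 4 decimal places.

P(anomaly flag) = 0.06·0.987·0.82 + 0.58·0.987·0.18 + 0.51·0.013·0.82 + 0.8·0.013·0.18 = 0.048560 + 0.103043 + 0.005437 + 0.001872 = 0.158912
Of this, 0.007309 comes from 0.005437 + 0.001872 (the real transient source=true cases).
So P(real transient source | anomaly flag) = 0.007309/0.158912 ≈ 0.0460.

P(real transient source | anomaly flag) ≈ 0.0460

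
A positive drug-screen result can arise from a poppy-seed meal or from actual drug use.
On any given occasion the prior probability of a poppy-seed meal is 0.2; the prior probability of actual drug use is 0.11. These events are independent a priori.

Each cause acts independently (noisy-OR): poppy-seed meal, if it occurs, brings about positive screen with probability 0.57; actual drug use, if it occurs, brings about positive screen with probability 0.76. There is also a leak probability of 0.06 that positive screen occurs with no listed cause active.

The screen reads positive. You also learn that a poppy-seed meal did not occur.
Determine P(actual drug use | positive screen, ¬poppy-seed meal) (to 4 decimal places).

P(actual drug use | positive screen, ¬poppy-seed meal) ≈ 0.6147

Under noisy-OR, P(positive screen | causes) = 1 − (1−0.06)·∏(1−qᵢ) over the active causes.
By total probability over both values of actual drug use:
  P(positive screen | ¬poppy-seed meal) = 0.06*0.89 + 0.7744*0.11
        = 0.053400 + 0.085184 = 0.138584
Configurations with actual drug use contribute 0.085184, so
  P(actual drug use | positive screen, ¬poppy-seed meal) = 0.085184 / 0.138584 ≈ 0.6147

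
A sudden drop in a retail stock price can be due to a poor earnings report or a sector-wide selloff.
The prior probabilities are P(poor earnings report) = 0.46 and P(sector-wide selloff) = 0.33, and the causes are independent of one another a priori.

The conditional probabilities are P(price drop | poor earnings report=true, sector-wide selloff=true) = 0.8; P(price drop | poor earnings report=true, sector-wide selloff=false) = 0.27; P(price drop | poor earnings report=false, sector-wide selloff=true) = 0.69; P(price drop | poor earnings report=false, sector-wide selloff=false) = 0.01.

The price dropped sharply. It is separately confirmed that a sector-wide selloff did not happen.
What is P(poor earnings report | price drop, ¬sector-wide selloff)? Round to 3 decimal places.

P(poor earnings report | price drop, ¬sector-wide selloff) ≈ 0.958

Numerator (weight on configurations with poor earnings report): 0.27*0.46 = 0.124200
The normalizing constant is 0.01*0.54 + 0.27*0.46 = 0.129600
P(poor earnings report | price drop, ¬sector-wide selloff) = 0.124200/0.129600 ≈ 0.958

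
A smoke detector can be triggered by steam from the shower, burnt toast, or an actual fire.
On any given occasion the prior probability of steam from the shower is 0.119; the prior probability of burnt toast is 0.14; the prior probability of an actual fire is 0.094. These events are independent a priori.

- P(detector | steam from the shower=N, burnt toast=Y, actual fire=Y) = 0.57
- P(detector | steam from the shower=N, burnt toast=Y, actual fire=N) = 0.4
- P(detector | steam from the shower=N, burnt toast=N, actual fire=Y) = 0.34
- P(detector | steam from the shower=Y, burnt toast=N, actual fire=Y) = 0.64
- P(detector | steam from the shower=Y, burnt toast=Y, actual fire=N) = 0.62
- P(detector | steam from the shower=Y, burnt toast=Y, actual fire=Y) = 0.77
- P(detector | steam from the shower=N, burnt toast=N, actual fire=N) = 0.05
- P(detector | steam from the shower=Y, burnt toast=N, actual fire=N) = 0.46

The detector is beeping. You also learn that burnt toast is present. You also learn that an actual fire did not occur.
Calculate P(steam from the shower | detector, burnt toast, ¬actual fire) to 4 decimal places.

Enumerate both values of steam from the shower and weight by the priors:
  P(detector | burnt toast, ¬actual fire) = 0.4×0.881 + 0.62×0.119
        = 0.352400 + 0.073780 = 0.426180
Configurations with steam from the shower contribute 0.073780, so
  P(steam from the shower | detector, burnt toast, ¬actual fire) = 0.073780 / 0.426180 ≈ 0.1731

P(steam from the shower | detector, burnt toast, ¬actual fire) ≈ 0.1731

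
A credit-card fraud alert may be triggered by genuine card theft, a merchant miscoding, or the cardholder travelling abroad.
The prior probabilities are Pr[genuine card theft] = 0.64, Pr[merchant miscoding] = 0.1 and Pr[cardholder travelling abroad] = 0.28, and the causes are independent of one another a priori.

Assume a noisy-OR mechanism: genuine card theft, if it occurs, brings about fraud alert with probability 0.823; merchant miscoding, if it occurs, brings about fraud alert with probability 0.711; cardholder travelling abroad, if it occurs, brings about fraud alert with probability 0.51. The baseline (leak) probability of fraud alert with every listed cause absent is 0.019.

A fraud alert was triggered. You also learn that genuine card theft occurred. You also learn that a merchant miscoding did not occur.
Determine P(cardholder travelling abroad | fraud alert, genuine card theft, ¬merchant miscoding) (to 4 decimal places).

P(cardholder travelling abroad | fraud alert, genuine card theft, ¬merchant miscoding) ≈ 0.3010

Under noisy-OR, P(fraud alert | causes) = 1 − (1−0.019)·∏(1−qᵢ) over the active causes.
P(fraud alert | genuine card theft, ¬merchant miscoding) = 0.826363×0.72 + 0.914918×0.28 = 0.594981 + 0.256177 = 0.851158
Restricting to configurations with cardholder travelling abroad present: 0.914918×0.28 = 0.256177.
P(cardholder travelling abroad | fraud alert, genuine card theft, ¬merchant miscoding) = 0.256177 / 0.851158 ≈ 0.3010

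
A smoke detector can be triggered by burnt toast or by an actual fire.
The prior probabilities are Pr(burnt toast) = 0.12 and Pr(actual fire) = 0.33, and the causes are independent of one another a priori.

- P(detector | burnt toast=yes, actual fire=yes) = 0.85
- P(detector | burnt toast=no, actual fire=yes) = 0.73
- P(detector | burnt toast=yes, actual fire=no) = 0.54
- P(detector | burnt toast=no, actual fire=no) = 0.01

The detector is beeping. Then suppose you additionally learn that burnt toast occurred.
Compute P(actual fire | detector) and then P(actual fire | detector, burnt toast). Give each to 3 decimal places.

Weight on actual fire=true, given the evidence: 0.211992 + 0.033660 = 0.245652
The normalizing constant is 0.01×0.88×0.67 + 0.73×0.88×0.33 + 0.54×0.12×0.67 + 0.85×0.12×0.33 = 0.294964
P(actual fire | detector) = 0.245652/0.294964 ≈ 0.833

Now condition on the additional information:
Numerator (weight on configurations with actual fire): 0.85×0.33 = 0.280500
Denominator P(detector | burnt toast): 0.54×0.67 + 0.85×0.33 = 0.642300
P(actual fire | detector, burnt toast) = 0.280500/0.642300 ≈ 0.437
The drop from 0.833 to 0.437 is the explaining-away (discounting) effect.

P(actual fire | detector) ≈ 0.833; P(actual fire | detector, burnt toast) ≈ 0.437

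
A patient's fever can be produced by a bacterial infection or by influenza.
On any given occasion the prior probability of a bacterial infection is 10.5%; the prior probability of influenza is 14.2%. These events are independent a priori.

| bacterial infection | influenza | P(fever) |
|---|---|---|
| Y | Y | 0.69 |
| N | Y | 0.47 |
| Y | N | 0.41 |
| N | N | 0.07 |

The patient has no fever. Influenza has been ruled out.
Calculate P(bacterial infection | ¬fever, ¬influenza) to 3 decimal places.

P(¬fever | ¬influenza) = 0.93*0.895 + 0.59*0.105 = 0.832350 + 0.061950 = 0.894300
The bacterial infection-present share is 0.59*0.105 = 0.061950.
Hence the posterior is 0.061950/0.894300 ≈ 0.069.

P(bacterial infection | ¬fever, ¬influenza) ≈ 0.069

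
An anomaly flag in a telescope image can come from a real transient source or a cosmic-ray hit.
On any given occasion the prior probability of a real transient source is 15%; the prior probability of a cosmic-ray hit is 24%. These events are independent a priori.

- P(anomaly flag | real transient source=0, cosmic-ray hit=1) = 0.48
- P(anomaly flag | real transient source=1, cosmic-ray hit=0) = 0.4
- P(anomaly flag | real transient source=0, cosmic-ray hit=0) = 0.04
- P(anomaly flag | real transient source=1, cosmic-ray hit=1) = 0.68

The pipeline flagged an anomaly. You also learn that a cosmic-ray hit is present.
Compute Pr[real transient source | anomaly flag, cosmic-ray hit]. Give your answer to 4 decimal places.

Pr[real transient source | anomaly flag, cosmic-ray hit] ≈ 0.2000

Weight on real transient source=true, given the evidence: 0.68*0.15 = 0.102000
The normalizing constant is 0.48*0.85 + 0.68*0.15 = 0.510000
P(real transient source | anomaly flag, cosmic-ray hit) = 0.102000/0.510000 ≈ 0.2000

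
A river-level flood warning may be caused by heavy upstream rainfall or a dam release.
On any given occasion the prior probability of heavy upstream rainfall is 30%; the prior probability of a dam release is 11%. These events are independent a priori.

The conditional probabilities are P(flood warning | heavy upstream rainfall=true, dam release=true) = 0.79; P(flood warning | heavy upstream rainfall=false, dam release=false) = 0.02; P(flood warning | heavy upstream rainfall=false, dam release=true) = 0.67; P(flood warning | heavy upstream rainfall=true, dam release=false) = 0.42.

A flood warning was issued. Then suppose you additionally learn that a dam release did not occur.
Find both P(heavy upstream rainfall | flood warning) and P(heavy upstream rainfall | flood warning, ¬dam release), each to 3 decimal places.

P(heavy upstream rainfall | flood warning) ≈ 0.683; P(heavy upstream rainfall | flood warning, ¬dam release) ≈ 0.900

P(flood warning) = 0.02*0.7*0.89 + 0.67*0.7*0.11 + 0.42*0.3*0.89 + 0.79*0.3*0.11 = 0.012460 + 0.051590 + 0.112140 + 0.026070 = 0.202260
The heavy upstream rainfall-present share is 0.112140 + 0.026070 = 0.138210.
So P(heavy upstream rainfall | flood warning) = 0.138210/0.202260 ≈ 0.683.

Now condition on the additional information:
Numerator (weight on configurations with heavy upstream rainfall): 0.42×0.3 = 0.126000
Denominator P(flood warning | ¬dam release): 0.02×0.7 + 0.42×0.3 = 0.140000
P(heavy upstream rainfall | flood warning, ¬dam release) = 0.126000/0.140000 ≈ 0.900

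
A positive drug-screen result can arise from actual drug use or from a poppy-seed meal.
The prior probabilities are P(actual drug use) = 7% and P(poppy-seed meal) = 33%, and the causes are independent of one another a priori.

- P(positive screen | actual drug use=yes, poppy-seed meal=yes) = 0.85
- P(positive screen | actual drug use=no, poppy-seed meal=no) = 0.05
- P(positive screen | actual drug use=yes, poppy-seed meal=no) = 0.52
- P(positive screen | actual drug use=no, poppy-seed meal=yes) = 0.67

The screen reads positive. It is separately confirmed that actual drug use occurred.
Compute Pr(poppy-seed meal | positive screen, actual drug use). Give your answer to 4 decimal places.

By total probability over both values of poppy-seed meal:
  P(positive screen | actual drug use) = 0.52·0.67 + 0.85·0.33
        = 0.348400 + 0.280500 = 0.628900
Keeping only the poppy-seed meal-present terms gives 0.280500, so
  P(poppy-seed meal | positive screen, actual drug use) = 0.280500 / 0.628900 ≈ 0.4460

Pr(poppy-seed meal | positive screen, actual drug use) ≈ 0.4460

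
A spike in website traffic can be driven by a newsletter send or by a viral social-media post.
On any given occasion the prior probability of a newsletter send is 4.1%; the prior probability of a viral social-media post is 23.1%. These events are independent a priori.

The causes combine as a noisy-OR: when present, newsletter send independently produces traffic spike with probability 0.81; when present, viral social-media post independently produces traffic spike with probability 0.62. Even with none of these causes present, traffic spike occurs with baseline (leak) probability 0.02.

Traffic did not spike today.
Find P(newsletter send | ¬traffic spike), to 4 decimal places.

P(newsletter send | ¬traffic spike) ≈ 0.0081

Under noisy-OR, P(traffic spike | causes) = 1 − (1−0.02)·∏(1−qᵢ) over the active causes.
By total probability over the 4 (newsletter send, viral social-media post) configurations:
  P(¬traffic spike) = 0.98·0.959·0.769 + 0.3724·0.959·0.231 + 0.1862·0.041·0.769 + 0.070756·0.041·0.231
        = 0.722722 + 0.082497 + 0.005871 + 0.000670 = 0.811760
The terms with newsletter send present sum to 0.006541, so
  P(newsletter send | ¬traffic spike) = 0.006541 / 0.811760 ≈ 0.0081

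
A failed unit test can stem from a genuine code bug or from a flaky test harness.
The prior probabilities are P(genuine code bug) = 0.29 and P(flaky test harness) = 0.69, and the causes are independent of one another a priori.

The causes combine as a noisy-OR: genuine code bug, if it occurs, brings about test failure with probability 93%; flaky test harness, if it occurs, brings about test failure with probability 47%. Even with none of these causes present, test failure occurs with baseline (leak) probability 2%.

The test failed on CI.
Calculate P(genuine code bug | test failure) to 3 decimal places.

Under noisy-OR, P(test failure | causes) = 1 − (1−0.02)·∏(1−qᵢ) over the active causes.
For the numerator, keep only genuine code bug=true terms: 0.083733 + 0.192825 = 0.276558
Normalizer over all consistent configurations: 0.02·0.71·0.31 + 0.4806·0.71·0.69 + 0.9314·0.29·0.31 + 0.963642·0.29·0.69 = 0.516406
P(genuine code bug | test failure) = 0.276558/0.516406 ≈ 0.536

P(genuine code bug | test failure) ≈ 0.536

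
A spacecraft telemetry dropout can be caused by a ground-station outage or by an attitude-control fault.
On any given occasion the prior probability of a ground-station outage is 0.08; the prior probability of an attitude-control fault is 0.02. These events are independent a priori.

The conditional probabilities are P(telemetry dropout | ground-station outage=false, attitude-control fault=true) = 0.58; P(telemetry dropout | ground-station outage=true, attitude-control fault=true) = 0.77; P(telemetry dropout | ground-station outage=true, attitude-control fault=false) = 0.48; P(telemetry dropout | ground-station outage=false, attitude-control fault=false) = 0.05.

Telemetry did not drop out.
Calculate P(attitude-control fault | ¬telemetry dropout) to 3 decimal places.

P(attitude-control fault | ¬telemetry dropout) ≈ 0.009

Weight on attitude-control fault=true, given the evidence: 0.007728 + 0.000368 = 0.008096
Normalizer over all consistent configurations: 0.95×0.92×0.98 + 0.42×0.92×0.02 + 0.52×0.08×0.98 + 0.23×0.08×0.02 = 0.905384
Posterior = 0.008096 / 0.905384 ≈ 0.009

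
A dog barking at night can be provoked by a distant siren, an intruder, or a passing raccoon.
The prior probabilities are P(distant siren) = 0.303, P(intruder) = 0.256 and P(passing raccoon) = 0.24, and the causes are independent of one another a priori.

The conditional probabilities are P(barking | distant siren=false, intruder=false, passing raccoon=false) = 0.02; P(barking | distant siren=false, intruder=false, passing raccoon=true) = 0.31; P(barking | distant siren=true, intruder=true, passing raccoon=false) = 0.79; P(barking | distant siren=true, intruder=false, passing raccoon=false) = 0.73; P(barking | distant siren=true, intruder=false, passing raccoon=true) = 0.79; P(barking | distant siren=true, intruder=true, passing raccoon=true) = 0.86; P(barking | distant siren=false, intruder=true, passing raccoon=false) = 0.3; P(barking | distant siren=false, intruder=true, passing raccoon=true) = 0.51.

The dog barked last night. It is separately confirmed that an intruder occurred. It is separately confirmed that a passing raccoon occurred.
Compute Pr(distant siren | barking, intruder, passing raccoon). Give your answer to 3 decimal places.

Enumerate both values of distant siren and weight by the priors:
  P(barking | intruder, passing raccoon) = 0.51·0.697 + 0.86·0.303
        = 0.355470 + 0.260580 = 0.616050
The terms with distant siren present sum to 0.260580, so
  P(distant siren | barking, intruder, passing raccoon) = 0.260580 / 0.616050 ≈ 0.423

Pr(distant siren | barking, intruder, passing raccoon) ≈ 0.423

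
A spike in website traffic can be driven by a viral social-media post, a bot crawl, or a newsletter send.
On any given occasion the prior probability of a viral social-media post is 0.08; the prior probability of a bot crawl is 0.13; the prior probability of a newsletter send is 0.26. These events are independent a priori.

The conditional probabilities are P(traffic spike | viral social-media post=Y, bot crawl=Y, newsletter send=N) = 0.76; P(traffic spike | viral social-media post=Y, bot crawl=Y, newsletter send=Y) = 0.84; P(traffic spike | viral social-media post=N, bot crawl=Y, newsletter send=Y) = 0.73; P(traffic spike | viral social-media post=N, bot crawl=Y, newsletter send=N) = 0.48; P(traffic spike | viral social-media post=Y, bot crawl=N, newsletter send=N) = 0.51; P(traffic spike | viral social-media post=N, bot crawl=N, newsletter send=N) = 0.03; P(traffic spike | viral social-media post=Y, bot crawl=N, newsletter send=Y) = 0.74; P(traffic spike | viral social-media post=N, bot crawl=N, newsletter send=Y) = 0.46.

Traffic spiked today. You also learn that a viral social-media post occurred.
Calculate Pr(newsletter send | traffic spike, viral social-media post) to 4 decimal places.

P(traffic spike | viral social-media post) = 0.51·0.87·0.74 + 0.74·0.87·0.26 + 0.76·0.13·0.74 + 0.84·0.13·0.26 = 0.328338 + 0.167388 + 0.073112 + 0.028392 = 0.597230
The newsletter send-present share is 0.167388 + 0.028392 = 0.195780.
So P(newsletter send | traffic spike, viral social-media post) = 0.195780/0.597230 ≈ 0.3278.

Pr(newsletter send | traffic spike, viral social-media post) ≈ 0.3278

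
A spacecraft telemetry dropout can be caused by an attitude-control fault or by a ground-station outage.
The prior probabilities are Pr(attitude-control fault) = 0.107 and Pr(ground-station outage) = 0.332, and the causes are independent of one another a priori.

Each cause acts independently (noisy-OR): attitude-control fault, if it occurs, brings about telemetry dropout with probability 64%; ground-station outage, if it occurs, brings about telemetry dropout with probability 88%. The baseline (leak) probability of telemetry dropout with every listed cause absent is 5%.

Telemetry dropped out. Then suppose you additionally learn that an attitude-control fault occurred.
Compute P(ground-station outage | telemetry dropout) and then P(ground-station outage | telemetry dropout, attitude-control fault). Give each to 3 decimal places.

P(ground-station outage | telemetry dropout) ≈ 0.794; P(ground-station outage | telemetry dropout, attitude-control fault) ≈ 0.420

Under noisy-OR, P(telemetry dropout | causes) = 1 − (1−0.05)·∏(1−qᵢ) over the active causes.
P(telemetry dropout) = 0.05×0.893×0.668 + 0.886×0.893×0.332 + 0.658×0.107×0.668 + 0.95896×0.107×0.332 = 0.029826 + 0.262678 + 0.047031 + 0.034066 = 0.373601
The ground-station outage-present share is 0.262678 + 0.034066 = 0.296744.
So P(ground-station outage | telemetry dropout) = 0.296744/0.373601 ≈ 0.794.

Now also conditioning on attitude-control fault=true:
Enumerate both values of ground-station outage and weight by the priors:
  P(telemetry dropout | attitude-control fault) = 0.658·0.668 + 0.95896·0.332
        = 0.439544 + 0.318375 = 0.757919
Keeping only the ground-station outage-present terms gives 0.318375, so
  P(ground-station outage | telemetry dropout, attitude-control fault) = 0.318375 / 0.757919 ≈ 0.420
This is intercausal reasoning (explaining away): once attitude-control fault accounts for the telemetry dropout, ground-station outage becomes less likely.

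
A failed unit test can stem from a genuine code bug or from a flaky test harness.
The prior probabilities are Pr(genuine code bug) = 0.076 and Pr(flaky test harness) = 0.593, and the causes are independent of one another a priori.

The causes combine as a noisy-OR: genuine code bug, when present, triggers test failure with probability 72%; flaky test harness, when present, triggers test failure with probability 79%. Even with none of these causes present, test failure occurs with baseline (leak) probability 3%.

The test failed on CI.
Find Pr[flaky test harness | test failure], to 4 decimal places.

Pr[flaky test harness | test failure] ≈ 0.9340

Under noisy-OR, P(test failure | causes) = 1 − (1−0.03)·∏(1−qᵢ) over the active causes.
P(test failure) = 0.03*0.924*0.407 + 0.7963*0.924*0.593 + 0.7284*0.076*0.407 + 0.942964*0.076*0.593 = 0.011282 + 0.436318 + 0.022531 + 0.042498 = 0.512629
Restricting to configurations with flaky test harness present: 0.436318 + 0.042498 = 0.478816.
P(flaky test harness | test failure) = 0.478816 / 0.512629 ≈ 0.9340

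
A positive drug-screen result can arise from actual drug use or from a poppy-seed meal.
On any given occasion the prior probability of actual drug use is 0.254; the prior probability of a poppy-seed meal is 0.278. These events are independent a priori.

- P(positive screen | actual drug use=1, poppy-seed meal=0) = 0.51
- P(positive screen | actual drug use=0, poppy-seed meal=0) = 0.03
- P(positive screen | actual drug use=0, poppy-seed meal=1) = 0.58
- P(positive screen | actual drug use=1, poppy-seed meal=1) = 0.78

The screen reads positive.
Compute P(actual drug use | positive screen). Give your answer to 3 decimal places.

For the numerator, keep only actual drug use=true terms: 0.093528 + 0.055077 = 0.148605
Normalizer over all consistent configurations: 0.03×0.746×0.722 + 0.58×0.746×0.278 + 0.51×0.254×0.722 + 0.78×0.254×0.278 = 0.285048
P(actual drug use | positive screen) = 0.148605/0.285048 ≈ 0.521

P(actual drug use | positive screen) ≈ 0.521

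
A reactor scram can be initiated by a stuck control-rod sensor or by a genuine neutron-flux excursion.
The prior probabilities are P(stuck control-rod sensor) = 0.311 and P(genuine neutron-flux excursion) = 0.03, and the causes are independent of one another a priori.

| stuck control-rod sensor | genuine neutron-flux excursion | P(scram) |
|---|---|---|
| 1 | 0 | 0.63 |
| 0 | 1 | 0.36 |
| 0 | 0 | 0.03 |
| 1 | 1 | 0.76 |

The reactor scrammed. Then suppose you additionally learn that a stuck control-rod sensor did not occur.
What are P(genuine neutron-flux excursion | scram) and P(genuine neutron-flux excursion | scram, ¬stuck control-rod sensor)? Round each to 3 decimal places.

P(genuine neutron-flux excursion | scram) ≈ 0.065; P(genuine neutron-flux excursion | scram, ¬stuck control-rod sensor) ≈ 0.271

Weight on genuine neutron-flux excursion=true, given the evidence: 0.007441 + 0.007091 = 0.014532
Denominator P(scram): 0.03×0.689×0.97 + 0.36×0.689×0.03 + 0.63×0.311×0.97 + 0.76×0.311×0.03 = 0.224634
P(genuine neutron-flux excursion | scram) = 0.014532/0.224634 ≈ 0.065

Now condition on the additional information:
Sum P(scram|·) weighted by the priors over both values of genuine neutron-flux excursion:
  P(scram | ¬stuck control-rod sensor) = 0.03·0.97 + 0.36·0.03
        = 0.029100 + 0.010800 = 0.039900
Configurations with genuine neutron-flux excursion contribute 0.010800, so
  P(genuine neutron-flux excursion | scram, ¬stuck control-rod sensor) = 0.010800 / 0.039900 ≈ 0.271
Ruling out stuck control-rod sensor raises the posterior on genuine neutron-flux excursion — the flip side of explaining away.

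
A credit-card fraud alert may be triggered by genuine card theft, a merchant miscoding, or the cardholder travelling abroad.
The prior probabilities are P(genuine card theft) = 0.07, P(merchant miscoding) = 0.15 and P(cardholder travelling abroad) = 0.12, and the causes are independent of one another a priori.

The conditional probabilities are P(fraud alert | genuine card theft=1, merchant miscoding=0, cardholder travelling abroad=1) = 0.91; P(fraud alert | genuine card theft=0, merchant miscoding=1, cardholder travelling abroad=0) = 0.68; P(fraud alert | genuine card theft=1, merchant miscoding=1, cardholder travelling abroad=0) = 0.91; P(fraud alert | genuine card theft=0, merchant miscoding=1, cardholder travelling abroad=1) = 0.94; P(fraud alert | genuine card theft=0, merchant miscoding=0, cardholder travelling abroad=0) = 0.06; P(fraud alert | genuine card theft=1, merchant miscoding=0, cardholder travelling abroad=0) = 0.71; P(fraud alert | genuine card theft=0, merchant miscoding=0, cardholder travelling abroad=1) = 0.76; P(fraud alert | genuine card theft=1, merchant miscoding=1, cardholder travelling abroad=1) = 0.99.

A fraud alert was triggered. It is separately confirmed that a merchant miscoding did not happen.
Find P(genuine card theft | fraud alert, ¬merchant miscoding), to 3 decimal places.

P(genuine card theft | fraud alert, ¬merchant miscoding) ≈ 0.277

Enumerate the 4 (genuine card theft, cardholder travelling abroad) configurations and weight by the priors:
  P(fraud alert | ¬merchant miscoding) = 0.06·0.93·0.88 + 0.76·0.93·0.12 + 0.71·0.07·0.88 + 0.91·0.07·0.12
        = 0.049104 + 0.084816 + 0.043736 + 0.007644 = 0.185300
Configurations with genuine card theft contribute 0.051380, so
  P(genuine card theft | fraud alert, ¬merchant miscoding) = 0.051380 / 0.185300 ≈ 0.277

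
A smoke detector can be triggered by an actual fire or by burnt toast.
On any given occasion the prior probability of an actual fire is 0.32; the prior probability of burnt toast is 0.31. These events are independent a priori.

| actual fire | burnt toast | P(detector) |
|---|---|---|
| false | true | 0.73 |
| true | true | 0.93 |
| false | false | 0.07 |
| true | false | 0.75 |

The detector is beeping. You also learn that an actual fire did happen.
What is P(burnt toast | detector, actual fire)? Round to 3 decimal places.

P(burnt toast | detector, actual fire) ≈ 0.358

Weight on burnt toast=true, given the evidence: 0.93·0.31 = 0.288300
Denominator P(detector | actual fire): 0.75·0.69 + 0.93·0.31 = 0.805800
P(burnt toast | detector, actual fire) = 0.288300/0.805800 ≈ 0.358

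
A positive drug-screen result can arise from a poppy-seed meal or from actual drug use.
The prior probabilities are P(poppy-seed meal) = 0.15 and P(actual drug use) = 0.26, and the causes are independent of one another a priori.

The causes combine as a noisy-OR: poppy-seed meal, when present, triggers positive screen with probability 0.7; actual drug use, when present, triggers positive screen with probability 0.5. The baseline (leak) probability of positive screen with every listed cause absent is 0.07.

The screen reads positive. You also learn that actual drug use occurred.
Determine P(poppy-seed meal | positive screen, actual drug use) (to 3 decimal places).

P(poppy-seed meal | positive screen, actual drug use) ≈ 0.221

Under noisy-OR, P(positive screen | causes) = 1 − (1−0.07)·∏(1−qᵢ) over the active causes.
By total probability over both values of poppy-seed meal:
  P(positive screen | actual drug use) = 0.535×0.85 + 0.8605×0.15
        = 0.454750 + 0.129075 = 0.583825
The terms with poppy-seed meal present sum to 0.129075, so
  P(poppy-seed meal | positive screen, actual drug use) = 0.129075 / 0.583825 ≈ 0.221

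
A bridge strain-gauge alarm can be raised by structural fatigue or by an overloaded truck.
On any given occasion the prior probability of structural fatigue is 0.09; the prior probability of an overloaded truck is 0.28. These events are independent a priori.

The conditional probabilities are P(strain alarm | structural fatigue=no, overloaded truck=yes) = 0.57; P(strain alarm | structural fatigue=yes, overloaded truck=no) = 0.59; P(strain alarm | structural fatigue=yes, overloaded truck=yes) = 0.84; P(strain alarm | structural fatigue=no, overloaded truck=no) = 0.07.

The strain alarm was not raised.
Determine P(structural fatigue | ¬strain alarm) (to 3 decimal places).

P(structural fatigue | ¬strain alarm) ≈ 0.041

By total probability over the 4 (structural fatigue, overloaded truck) configurations:
  P(¬strain alarm) = 0.93·0.91·0.72 + 0.43·0.91·0.28 + 0.41·0.09·0.72 + 0.16·0.09·0.28
        = 0.609336 + 0.109564 + 0.026568 + 0.004032 = 0.749500
Keeping only the structural fatigue-present terms gives 0.030600, so
  P(structural fatigue | ¬strain alarm) = 0.030600 / 0.749500 ≈ 0.041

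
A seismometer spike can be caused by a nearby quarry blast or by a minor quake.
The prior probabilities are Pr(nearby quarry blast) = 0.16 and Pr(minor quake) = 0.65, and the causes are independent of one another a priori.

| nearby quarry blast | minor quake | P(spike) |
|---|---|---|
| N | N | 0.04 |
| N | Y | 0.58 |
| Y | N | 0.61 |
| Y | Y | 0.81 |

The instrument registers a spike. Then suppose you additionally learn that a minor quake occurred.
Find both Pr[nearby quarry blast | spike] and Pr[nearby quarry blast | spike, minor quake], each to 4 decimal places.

Pr[nearby quarry blast | spike] ≈ 0.2650; Pr[nearby quarry blast | spike, minor quake] ≈ 0.2101

Enumerate the 4 (nearby quarry blast, minor quake) configurations and weight by the priors:
  P(spike) = 0.04*0.84*0.35 + 0.58*0.84*0.65 + 0.61*0.16*0.35 + 0.81*0.16*0.65
        = 0.011760 + 0.316680 + 0.034160 + 0.084240 = 0.446840
Configurations with nearby quarry blast contribute 0.118400, so
  P(nearby quarry blast | spike) = 0.118400 / 0.446840 ≈ 0.2650

Now also conditioning on minor quake=true:
Numerator (weight on configurations with nearby quarry blast): 0.81·0.16 = 0.129600
The normalizing constant is 0.58·0.84 + 0.81·0.16 = 0.616800
P(nearby quarry blast | spike, minor quake) = 0.129600/0.616800 ≈ 0.2101
This is intercausal reasoning (explaining away): once minor quake accounts for the spike, nearby quarry blast becomes less likely.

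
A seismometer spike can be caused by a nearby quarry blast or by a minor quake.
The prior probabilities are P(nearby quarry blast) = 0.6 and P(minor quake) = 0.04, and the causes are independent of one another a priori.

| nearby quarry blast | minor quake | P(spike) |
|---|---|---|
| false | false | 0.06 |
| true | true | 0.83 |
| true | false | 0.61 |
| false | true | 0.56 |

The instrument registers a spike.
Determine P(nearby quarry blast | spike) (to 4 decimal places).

P(nearby quarry blast | spike) ≈ 0.9207

P(spike) = 0.06*0.4*0.96 + 0.56*0.4*0.04 + 0.61*0.6*0.96 + 0.83*0.6*0.04 = 0.023040 + 0.008960 + 0.351360 + 0.019920 = 0.403280
Of this, 0.371280 comes from 0.351360 + 0.019920 (the nearby quarry blast=true cases).
So P(nearby quarry blast | spike) = 0.371280/0.403280 ≈ 0.9207.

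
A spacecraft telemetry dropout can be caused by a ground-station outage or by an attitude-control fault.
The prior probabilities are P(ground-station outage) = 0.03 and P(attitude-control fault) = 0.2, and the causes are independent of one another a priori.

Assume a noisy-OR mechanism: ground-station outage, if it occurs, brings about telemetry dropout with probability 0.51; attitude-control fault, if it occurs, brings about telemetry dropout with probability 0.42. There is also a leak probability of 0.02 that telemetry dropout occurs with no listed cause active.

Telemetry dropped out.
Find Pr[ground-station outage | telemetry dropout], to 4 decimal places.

Pr[ground-station outage | telemetry dropout] ≈ 0.1448

Under noisy-OR, P(telemetry dropout | causes) = 1 − (1−0.02)·∏(1−qᵢ) over the active causes.
For the numerator, keep only ground-station outage=true terms: 0.012475 + 0.004329 = 0.016804
Denominator P(telemetry dropout): 0.02*0.97*0.8 + 0.4316*0.97*0.2 + 0.5198*0.03*0.8 + 0.721484*0.03*0.2 = 0.116054
Posterior = 0.016804 / 0.116054 ≈ 0.1448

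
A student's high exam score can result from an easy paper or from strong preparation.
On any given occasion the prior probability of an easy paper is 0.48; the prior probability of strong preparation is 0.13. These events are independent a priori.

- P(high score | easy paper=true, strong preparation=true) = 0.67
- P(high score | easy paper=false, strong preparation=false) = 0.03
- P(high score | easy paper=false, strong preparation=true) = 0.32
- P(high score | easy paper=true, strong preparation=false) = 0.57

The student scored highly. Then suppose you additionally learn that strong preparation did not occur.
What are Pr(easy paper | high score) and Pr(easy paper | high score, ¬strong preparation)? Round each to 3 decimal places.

By total probability over the 4 (easy paper, strong preparation) configurations:
  P(high score) = 0.03·0.52·0.87 + 0.32·0.52·0.13 + 0.57·0.48·0.87 + 0.67·0.48·0.13
        = 0.013572 + 0.021632 + 0.238032 + 0.041808 = 0.315044
Keeping only the easy paper-present terms gives 0.279840, so
  P(easy paper | high score) = 0.279840 / 0.315044 ≈ 0.888

With the extra evidence:
P(high score | ¬strong preparation) = 0.03×0.52 + 0.57×0.48 = 0.015600 + 0.273600 = 0.289200
The easy paper-present share is 0.57×0.48 = 0.273600.
Hence the posterior is 0.273600/0.289200 ≈ 0.946.
Ruling out strong preparation raises the posterior on easy paper — the flip side of explaining away.

Pr(easy paper | high score) ≈ 0.888; Pr(easy paper | high score, ¬strong preparation) ≈ 0.946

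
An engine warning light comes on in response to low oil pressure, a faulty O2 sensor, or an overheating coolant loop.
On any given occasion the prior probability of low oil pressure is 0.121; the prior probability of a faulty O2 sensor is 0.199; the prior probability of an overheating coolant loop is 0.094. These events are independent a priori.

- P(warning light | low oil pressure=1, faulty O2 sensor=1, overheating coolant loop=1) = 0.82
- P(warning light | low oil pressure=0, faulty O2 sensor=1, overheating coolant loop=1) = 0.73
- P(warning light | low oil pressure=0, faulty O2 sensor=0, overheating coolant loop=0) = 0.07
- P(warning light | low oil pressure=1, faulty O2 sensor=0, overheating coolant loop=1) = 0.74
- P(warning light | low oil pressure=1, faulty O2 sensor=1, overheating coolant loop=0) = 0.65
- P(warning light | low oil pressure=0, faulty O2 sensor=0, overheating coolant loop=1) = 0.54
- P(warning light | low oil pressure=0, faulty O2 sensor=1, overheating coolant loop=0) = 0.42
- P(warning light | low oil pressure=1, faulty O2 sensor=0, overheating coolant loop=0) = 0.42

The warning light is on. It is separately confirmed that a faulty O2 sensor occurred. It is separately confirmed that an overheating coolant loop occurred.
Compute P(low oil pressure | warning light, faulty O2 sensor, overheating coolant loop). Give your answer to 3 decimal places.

P(low oil pressure | warning light, faulty O2 sensor, overheating coolant loop) ≈ 0.134

Numerator (weight on configurations with low oil pressure): 0.82×0.121 = 0.099220
Denominator P(warning light | faulty O2 sensor, overheating coolant loop): 0.73×0.879 + 0.82×0.121 = 0.740890
Posterior = 0.099220 / 0.740890 ≈ 0.134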